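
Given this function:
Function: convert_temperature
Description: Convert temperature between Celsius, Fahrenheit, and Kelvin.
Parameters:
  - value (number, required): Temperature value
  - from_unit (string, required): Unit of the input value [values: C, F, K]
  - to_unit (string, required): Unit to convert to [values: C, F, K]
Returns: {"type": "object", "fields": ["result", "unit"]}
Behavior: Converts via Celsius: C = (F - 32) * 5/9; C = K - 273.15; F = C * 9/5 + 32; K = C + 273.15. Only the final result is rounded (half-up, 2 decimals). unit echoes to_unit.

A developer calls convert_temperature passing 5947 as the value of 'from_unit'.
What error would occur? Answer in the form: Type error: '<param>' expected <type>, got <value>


Spec: 'from_unit' is declared as string; 5947 is an integer.
Type error: 'from_unit' expected string, got 5947


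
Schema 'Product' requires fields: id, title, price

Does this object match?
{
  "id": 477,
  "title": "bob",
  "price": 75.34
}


Checking required fields... All present.
Valid - all required fields present


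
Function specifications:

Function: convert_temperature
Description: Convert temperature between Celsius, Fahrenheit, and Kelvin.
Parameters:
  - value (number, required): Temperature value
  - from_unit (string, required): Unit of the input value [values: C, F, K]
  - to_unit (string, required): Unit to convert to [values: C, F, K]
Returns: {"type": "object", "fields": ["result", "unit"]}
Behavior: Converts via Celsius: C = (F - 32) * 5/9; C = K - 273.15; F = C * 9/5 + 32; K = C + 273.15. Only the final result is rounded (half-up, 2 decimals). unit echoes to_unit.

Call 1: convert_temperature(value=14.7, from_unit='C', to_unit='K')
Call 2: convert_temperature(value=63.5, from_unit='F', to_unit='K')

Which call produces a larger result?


Call 1:
  Input already in C: 14.7
  To K: 14.7 + 273.15 = 287.85
  Round to 2 decimals: 287.85
  -> 287.85 K
Call 2:
  To C: (63.5 - 32) * 5/9 = 17.5
  To K: 17.5 + 273.15 = 290.65
  Round to 2 decimals: 290.65
  -> 290.65 K
Call 2 (290.65 K)


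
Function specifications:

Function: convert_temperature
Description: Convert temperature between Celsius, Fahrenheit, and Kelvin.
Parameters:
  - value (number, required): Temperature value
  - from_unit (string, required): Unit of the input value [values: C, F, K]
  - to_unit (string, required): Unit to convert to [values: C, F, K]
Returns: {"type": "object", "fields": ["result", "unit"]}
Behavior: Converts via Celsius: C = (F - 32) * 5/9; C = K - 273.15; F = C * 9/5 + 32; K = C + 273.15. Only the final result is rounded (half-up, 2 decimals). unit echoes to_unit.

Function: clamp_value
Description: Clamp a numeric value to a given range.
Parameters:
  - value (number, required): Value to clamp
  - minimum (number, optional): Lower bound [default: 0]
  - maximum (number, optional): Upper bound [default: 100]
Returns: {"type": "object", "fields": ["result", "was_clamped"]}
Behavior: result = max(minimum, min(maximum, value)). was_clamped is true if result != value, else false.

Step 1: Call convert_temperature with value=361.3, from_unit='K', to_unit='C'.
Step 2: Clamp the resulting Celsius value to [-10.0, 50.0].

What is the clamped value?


Step 1: convert_temperature(value=361.3, from_unit=K, to_unit=C)
  To C: 361.3 - 273.15 = 88.15
  Target is C: 88.15
  Round to 2 decimals: 88.15
  -> result = 88.15 C
Step 2: clamp_value(value=88.15, minimum=-10.0, maximum=50.0)
  result = max(-10.0, min(50.0, 88.15)) = max(-10.0, 50.0) = 50.0
  was_clamped = (50.0 != 88.15) = true
  -> result = 50.0
50.0


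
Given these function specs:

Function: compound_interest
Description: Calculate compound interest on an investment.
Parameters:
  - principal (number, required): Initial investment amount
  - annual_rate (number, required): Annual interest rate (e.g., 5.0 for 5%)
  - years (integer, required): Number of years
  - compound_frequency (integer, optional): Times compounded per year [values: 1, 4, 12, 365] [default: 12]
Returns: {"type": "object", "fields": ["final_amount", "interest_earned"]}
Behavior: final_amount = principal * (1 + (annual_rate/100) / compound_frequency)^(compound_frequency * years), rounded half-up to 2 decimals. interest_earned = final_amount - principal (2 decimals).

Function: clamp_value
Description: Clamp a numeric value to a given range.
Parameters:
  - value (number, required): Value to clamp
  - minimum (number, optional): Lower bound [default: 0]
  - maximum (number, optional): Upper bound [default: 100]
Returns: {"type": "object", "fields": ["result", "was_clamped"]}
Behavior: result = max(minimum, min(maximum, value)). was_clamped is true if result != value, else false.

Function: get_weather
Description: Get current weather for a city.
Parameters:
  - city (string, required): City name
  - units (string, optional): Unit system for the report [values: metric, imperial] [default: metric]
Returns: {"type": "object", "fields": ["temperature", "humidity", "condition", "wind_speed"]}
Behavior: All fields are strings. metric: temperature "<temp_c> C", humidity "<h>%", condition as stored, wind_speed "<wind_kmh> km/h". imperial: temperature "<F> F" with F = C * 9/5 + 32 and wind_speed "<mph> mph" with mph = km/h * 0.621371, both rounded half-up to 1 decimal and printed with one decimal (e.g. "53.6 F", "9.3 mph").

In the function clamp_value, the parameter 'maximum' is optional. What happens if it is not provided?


The clamp_value spec declares:
  - maximum (number, optional): Upper bound [default: 100]
It defaults to 100


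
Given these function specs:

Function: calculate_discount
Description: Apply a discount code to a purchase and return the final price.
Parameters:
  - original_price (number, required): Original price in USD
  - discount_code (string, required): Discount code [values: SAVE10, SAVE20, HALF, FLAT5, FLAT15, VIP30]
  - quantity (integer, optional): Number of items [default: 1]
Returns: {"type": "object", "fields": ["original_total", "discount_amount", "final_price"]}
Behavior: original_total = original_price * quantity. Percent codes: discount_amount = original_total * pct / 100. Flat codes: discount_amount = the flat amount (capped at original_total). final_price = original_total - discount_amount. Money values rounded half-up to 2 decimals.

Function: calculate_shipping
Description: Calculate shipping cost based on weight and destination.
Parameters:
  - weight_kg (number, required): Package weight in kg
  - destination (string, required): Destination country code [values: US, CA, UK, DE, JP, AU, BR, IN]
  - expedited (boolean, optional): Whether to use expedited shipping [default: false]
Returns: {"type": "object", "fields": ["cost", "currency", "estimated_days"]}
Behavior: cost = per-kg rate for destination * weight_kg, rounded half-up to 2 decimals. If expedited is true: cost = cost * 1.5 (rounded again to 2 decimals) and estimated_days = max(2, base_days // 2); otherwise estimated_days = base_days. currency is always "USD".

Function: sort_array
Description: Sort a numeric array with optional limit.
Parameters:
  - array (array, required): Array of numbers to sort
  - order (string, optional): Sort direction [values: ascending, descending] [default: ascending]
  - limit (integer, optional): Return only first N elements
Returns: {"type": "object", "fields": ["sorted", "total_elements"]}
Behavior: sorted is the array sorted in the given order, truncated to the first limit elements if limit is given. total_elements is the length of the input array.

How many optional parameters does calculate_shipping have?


Parameters of calculate_shipping: weight_kg (required), destination (required), expedited (optional)
Optional count:
1


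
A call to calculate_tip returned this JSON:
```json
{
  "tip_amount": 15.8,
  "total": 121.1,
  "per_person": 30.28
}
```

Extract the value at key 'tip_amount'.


15.8


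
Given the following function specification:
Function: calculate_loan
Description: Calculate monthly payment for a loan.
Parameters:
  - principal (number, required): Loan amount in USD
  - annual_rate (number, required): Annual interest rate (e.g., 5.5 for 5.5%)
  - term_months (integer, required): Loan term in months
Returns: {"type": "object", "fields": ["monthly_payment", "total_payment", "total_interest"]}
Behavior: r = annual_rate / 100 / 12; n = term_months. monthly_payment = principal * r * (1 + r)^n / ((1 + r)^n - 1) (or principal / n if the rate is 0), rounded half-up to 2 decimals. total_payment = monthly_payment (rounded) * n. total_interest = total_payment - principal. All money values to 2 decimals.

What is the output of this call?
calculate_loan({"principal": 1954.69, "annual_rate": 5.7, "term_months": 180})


r = 5.7 / 100 / 12 = 0.00475 (keep full precision)
(1 + r)^180 = 2.3466195
monthly_payment = 1954.69 * 0.00475 * 2.3466195 / (2.3466195 - 1) = 16.179656 -> 16.18
total_payment = 16.18 * 180 = 2912.40
total_interest = 2912.40 - 1954.69 = 957.71
Output:
{"monthly_payment": 16.18, "total_payment": 2912.4, "total_interest": 957.71}


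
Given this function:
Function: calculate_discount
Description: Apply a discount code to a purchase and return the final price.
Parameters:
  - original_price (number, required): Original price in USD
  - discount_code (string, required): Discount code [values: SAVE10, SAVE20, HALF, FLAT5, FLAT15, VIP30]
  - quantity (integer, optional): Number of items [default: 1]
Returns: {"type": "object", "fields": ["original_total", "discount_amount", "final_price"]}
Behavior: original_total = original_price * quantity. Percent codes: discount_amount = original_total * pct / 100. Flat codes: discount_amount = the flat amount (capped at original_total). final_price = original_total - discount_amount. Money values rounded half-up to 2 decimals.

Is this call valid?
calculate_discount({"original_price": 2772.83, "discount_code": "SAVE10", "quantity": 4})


Checking all required parameters present and types match... All valid.
Valid


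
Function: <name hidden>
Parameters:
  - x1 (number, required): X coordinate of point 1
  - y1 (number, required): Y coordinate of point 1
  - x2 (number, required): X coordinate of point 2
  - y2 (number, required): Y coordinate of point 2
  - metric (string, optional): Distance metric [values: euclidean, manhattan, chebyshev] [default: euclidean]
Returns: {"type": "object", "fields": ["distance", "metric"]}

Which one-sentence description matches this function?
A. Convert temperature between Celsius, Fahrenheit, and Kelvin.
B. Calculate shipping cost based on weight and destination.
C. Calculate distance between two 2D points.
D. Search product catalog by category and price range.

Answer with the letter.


Parameters x1, y1, x2, y2, metric and return ["distance", "metric"] fit: Calculate distance between two 2D points.
C


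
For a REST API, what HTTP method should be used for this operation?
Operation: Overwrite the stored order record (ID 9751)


GET = read, POST = create, PUT = update/replace, DELETE = remove
This operation is an update/replace.
PUT


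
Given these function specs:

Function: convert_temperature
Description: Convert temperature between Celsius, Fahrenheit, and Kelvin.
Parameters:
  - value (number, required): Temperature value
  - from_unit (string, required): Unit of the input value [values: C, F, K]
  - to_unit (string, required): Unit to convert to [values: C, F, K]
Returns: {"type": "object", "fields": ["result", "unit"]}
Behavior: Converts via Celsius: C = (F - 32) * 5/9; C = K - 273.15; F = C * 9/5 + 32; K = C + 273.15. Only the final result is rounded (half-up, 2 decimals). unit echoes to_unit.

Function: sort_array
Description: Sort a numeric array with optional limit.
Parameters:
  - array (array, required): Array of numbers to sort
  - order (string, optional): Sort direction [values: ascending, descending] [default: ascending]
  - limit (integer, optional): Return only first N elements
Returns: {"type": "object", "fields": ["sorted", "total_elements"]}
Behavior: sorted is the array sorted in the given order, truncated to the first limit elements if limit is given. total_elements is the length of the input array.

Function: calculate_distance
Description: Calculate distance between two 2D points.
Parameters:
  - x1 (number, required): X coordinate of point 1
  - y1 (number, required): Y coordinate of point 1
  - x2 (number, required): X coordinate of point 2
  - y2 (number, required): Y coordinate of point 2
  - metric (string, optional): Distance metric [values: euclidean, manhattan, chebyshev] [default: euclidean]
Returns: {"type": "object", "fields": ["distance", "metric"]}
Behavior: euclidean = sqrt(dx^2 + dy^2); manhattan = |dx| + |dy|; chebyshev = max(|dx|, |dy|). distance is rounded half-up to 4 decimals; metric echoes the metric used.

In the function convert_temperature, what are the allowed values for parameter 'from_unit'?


The convert_temperature spec declares:
  - from_unit (string, required): Unit of the input value [values: C, F, K]
Allowed values:
C, F, K


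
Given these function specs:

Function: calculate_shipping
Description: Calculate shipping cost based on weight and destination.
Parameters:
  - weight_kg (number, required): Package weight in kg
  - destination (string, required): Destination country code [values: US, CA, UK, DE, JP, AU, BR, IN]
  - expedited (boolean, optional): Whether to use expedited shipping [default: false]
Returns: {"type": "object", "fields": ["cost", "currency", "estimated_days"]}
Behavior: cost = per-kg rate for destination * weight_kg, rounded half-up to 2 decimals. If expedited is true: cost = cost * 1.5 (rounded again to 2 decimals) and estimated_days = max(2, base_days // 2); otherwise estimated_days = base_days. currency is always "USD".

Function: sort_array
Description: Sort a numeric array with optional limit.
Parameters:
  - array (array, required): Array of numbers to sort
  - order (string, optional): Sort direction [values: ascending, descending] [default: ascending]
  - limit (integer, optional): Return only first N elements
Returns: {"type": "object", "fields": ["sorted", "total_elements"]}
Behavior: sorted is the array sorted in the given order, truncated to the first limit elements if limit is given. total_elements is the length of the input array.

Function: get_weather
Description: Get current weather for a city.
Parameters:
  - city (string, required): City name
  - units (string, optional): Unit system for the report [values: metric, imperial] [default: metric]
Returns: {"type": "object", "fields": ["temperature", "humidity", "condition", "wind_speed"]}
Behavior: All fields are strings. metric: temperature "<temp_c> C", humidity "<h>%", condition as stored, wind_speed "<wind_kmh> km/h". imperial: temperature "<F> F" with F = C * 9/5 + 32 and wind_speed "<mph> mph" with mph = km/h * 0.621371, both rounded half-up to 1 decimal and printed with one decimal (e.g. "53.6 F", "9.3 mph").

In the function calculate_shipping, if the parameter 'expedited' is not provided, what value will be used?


The calculate_shipping spec declares:
  - expedited (boolean, optional): Whether to use expedited shipping [default: false]
Default:
false


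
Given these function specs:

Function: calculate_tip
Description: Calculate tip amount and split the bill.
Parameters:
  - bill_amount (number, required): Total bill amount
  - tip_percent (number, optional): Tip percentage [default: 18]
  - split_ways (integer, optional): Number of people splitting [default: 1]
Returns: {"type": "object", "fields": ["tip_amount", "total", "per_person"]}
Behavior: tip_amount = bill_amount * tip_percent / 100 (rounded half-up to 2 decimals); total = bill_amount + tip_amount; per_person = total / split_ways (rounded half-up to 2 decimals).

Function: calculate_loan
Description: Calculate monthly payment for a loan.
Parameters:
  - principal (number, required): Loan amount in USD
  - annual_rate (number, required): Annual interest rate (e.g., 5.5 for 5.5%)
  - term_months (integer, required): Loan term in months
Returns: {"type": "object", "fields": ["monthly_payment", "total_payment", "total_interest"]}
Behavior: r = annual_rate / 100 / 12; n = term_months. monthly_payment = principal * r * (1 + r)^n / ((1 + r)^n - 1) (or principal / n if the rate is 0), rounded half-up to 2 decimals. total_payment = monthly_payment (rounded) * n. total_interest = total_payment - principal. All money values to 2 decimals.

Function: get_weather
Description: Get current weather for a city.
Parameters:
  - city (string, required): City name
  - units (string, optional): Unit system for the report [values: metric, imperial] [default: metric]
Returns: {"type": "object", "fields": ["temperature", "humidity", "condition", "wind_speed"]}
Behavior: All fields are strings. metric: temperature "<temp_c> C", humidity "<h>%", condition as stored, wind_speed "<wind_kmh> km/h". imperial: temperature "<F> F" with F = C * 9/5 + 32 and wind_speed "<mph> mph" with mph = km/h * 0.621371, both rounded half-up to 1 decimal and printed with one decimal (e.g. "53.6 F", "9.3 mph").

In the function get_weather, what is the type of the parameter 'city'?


The get_weather spec declares:
  - city (string, required): City name
Type:
string


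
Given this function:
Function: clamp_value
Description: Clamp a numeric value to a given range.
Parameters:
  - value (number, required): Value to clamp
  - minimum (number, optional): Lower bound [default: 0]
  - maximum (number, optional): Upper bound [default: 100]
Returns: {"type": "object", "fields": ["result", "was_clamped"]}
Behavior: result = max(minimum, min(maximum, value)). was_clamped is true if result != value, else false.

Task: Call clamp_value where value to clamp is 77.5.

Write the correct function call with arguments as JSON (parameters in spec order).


Mapping each described value to its parameter name:
  'Value to clamp' -> value = 77.5
clamp_value({"value": 77.5})


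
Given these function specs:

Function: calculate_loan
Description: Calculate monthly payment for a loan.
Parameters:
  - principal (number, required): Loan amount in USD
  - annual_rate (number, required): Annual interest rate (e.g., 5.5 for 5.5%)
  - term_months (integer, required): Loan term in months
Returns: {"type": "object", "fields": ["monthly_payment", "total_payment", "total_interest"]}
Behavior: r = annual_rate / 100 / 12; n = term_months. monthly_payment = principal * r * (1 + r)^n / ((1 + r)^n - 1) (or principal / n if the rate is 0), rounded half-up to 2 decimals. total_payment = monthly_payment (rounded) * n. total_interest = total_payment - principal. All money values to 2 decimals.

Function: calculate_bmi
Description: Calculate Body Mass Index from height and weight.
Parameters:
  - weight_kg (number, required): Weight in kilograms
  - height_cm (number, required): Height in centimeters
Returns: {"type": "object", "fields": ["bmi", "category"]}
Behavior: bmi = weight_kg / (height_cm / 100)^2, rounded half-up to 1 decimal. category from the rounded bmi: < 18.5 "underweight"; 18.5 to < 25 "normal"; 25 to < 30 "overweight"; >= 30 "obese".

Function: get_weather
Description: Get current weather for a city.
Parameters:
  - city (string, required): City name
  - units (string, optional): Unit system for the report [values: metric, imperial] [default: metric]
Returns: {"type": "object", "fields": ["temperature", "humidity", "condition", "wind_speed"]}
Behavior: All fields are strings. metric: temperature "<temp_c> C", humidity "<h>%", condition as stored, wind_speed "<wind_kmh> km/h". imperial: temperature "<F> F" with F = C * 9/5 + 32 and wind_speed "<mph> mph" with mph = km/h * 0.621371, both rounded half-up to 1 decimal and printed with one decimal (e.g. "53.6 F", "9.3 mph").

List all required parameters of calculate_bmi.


Parameters of calculate_bmi and their required/optional flag:
  weight_kg: required
  height_cm: required
height_cm, weight_kg


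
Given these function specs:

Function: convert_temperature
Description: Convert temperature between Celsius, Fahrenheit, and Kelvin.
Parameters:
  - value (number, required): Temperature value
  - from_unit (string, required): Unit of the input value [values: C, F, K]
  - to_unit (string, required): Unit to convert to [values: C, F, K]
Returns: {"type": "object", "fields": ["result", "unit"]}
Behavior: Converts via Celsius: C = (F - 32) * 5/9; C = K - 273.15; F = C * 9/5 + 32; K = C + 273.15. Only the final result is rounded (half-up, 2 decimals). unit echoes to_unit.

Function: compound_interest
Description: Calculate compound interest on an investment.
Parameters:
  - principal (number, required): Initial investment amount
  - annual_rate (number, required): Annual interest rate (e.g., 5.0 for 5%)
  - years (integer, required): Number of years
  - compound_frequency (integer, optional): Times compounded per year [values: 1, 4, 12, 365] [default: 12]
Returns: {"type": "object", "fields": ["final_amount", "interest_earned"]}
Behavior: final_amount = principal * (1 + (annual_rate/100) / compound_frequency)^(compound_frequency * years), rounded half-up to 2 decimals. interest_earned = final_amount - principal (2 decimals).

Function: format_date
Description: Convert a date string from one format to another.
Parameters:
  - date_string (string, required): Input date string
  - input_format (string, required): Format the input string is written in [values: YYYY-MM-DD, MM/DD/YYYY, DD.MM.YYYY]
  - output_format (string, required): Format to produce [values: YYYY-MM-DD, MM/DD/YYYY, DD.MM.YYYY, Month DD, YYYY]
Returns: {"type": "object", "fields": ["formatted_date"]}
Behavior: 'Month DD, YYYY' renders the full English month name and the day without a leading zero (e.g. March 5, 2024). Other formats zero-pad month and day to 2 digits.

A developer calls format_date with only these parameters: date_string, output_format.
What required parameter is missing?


Required parameters: date_string, input_format, output_format
Provided: date_string, output_format
Missing: input_format
input_format


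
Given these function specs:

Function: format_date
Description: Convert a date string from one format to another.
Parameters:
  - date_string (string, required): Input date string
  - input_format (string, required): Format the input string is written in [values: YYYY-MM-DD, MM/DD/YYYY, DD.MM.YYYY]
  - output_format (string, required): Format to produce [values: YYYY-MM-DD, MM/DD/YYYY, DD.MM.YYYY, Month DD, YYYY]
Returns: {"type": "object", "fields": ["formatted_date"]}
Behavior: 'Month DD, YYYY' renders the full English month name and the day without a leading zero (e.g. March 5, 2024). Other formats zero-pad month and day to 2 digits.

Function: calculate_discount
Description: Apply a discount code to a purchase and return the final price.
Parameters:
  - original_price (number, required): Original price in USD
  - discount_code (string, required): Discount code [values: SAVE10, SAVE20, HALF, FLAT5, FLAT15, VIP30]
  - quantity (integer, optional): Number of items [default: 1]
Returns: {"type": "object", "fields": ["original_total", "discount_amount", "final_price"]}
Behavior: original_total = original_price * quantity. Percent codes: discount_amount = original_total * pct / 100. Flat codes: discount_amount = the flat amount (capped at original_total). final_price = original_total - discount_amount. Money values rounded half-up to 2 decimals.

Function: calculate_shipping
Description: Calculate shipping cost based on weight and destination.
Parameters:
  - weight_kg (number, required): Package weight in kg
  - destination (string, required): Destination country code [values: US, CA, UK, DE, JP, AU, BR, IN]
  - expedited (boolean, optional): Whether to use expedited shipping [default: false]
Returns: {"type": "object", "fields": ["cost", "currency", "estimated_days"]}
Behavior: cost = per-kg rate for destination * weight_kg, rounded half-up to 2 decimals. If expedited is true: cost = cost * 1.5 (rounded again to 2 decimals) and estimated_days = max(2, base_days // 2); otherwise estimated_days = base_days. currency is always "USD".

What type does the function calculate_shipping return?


The calculate_shipping spec declares Returns: {"type": "object", "fields": ["cost", "currency", "estimated_days"]}
Type:
object


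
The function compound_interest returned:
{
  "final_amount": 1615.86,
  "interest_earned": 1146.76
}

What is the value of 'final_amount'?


1615.86


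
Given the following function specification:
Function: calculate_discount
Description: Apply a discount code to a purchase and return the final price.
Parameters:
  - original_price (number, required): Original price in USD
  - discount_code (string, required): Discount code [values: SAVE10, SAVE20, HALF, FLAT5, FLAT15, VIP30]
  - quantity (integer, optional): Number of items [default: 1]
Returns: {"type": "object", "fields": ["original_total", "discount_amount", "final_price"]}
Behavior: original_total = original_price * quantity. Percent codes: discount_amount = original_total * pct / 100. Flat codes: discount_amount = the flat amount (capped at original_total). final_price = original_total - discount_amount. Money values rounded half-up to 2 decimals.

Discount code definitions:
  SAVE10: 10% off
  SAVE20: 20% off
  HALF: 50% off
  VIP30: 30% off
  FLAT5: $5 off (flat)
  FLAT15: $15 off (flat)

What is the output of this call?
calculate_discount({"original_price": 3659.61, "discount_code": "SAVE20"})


Defaults applied: quantity=1
original_total = 3659.61 * 1 = 3659.61
SAVE20 = 20% off: discount_amount = 3659.61 * 20/100 = 731.922 -> 731.92
final_price = 3659.61 - 731.92 = 2927.69
Output:
{"original_total": 3659.61, "discount_amount": 731.92, "final_price": 2927.69}


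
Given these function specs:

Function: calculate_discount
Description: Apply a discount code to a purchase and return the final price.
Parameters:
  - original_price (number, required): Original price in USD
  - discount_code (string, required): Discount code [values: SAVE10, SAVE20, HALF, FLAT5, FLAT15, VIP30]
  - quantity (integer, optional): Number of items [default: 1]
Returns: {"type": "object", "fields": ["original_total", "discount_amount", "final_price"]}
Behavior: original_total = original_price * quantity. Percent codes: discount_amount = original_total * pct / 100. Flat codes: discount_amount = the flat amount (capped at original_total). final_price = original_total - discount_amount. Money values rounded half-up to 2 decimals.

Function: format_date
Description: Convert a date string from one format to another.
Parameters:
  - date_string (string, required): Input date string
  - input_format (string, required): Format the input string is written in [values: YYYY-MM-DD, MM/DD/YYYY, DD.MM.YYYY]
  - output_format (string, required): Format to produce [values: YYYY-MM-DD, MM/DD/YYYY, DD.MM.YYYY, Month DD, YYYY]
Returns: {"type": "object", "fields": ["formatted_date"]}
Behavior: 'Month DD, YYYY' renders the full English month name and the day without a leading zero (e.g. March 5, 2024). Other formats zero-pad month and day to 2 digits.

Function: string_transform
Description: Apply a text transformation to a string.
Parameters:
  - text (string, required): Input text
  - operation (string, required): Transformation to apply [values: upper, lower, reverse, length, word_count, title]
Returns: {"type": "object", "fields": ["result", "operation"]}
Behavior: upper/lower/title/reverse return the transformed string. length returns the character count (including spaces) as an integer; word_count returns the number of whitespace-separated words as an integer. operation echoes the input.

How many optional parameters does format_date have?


Parameters of format_date: date_string (required), input_format (required), output_format (required)
Optional count:
0


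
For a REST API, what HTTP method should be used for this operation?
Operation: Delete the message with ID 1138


GET = read, POST = create, PUT = update/replace, DELETE = remove
This operation is a removal.
DELETE


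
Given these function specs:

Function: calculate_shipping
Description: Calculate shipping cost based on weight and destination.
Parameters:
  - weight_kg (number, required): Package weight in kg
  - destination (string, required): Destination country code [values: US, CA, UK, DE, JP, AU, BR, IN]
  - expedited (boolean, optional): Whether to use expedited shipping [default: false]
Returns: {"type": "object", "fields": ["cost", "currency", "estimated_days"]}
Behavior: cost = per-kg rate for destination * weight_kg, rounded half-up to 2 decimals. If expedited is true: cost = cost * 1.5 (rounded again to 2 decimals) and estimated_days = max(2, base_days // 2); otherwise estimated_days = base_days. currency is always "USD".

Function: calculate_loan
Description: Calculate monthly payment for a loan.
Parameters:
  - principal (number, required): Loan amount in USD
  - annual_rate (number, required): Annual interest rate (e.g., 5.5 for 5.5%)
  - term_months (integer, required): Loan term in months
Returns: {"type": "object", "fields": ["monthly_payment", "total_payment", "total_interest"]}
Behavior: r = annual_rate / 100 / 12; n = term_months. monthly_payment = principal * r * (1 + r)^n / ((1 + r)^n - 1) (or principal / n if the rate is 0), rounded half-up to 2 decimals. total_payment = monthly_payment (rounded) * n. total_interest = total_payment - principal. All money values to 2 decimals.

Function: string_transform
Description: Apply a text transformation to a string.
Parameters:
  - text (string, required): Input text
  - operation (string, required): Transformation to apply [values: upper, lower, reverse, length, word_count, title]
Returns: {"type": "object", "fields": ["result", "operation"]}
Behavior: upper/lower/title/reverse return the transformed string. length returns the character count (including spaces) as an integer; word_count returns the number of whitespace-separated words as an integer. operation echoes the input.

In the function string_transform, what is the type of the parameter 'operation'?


The string_transform spec declares:
  - operation (string, required): Transformation to apply [values: upper, lower, reverse, length, word_count, title]
Type:
string


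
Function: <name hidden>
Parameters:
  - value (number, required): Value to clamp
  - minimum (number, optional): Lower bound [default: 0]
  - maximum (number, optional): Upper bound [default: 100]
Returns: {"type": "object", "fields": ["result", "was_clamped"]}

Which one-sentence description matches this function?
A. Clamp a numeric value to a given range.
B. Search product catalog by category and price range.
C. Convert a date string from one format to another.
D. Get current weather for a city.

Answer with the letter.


Parameters value, minimum, maximum and return ["result", "was_clamped"] fit: Clamp a numeric value to a given range.
A


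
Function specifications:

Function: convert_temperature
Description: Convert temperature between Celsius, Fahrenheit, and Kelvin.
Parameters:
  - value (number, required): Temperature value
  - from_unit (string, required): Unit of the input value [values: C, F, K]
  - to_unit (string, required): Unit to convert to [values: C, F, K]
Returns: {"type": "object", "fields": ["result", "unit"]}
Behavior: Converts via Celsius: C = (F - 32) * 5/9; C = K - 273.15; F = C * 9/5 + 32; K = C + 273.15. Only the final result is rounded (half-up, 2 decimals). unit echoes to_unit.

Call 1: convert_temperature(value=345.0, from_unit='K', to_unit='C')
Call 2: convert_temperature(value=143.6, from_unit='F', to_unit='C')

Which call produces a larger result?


Call 1:
  To C: 345 - 273.15 = 71.85
  Target is C: 71.85
  Round to 2 decimals: 71.85
  -> 71.85 C
Call 2:
  To C: (143.6 - 32) * 5/9 = 62
  Target is C: 62
  Round to 2 decimals: 62.0
  -> 62.0 C
Call 1 (71.85 C)


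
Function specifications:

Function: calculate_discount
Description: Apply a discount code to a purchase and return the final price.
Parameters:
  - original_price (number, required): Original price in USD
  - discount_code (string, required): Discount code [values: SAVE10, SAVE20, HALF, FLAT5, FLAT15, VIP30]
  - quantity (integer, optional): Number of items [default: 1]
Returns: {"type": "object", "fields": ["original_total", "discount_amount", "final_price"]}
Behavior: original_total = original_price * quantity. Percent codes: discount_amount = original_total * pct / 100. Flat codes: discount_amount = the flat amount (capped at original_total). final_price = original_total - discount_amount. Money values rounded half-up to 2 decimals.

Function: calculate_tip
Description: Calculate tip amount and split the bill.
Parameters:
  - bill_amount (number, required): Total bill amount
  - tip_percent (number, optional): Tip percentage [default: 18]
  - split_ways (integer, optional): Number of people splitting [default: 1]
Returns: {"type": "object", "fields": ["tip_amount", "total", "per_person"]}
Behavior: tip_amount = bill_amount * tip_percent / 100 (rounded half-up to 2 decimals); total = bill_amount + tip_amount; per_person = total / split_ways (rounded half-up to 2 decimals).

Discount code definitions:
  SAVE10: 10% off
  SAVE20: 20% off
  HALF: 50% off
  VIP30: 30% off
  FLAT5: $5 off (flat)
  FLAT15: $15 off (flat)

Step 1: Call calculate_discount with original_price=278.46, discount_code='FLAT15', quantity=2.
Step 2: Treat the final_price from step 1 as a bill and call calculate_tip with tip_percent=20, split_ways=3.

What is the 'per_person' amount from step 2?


Step 1: calculate_discount(original_price=278.46, discount_code=FLAT15, quantity=2)
  original_total = 278.46 * 2 = 556.92
  FLAT15 = $15 flat: discount_amount = min(15.00, 556.92) = 15.00
  final_price = 556.92 - 15.00 = 541.92
  -> final_price = 541.92
Step 2: calculate_tip(bill_amount=541.92, tip_percent=20, split_ways=3)
  tip_amount = 541.92 * 20/100 = 108.384 -> 108.38
  total = 541.92 + 108.38 = 650.30
  per_person = 650.30 / 3 = 216.766667 -> 216.77
  -> per_person = 216.77
$216.77


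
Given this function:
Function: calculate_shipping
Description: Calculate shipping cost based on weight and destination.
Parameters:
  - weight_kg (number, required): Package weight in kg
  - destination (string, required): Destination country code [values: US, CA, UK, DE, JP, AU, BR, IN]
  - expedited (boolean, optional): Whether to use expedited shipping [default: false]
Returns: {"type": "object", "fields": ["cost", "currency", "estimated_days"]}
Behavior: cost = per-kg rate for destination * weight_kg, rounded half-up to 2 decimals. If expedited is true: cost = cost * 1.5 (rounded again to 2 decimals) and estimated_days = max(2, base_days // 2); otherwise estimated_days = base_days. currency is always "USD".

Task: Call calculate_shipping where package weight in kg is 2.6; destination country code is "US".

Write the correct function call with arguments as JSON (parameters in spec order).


Mapping each described value to its parameter name:
  'Package weight in kg' -> weight_kg = 2.6
  'Destination country code' -> destination = "US"
calculate_shipping({"weight_kg": 2.6, "destination": "US"})


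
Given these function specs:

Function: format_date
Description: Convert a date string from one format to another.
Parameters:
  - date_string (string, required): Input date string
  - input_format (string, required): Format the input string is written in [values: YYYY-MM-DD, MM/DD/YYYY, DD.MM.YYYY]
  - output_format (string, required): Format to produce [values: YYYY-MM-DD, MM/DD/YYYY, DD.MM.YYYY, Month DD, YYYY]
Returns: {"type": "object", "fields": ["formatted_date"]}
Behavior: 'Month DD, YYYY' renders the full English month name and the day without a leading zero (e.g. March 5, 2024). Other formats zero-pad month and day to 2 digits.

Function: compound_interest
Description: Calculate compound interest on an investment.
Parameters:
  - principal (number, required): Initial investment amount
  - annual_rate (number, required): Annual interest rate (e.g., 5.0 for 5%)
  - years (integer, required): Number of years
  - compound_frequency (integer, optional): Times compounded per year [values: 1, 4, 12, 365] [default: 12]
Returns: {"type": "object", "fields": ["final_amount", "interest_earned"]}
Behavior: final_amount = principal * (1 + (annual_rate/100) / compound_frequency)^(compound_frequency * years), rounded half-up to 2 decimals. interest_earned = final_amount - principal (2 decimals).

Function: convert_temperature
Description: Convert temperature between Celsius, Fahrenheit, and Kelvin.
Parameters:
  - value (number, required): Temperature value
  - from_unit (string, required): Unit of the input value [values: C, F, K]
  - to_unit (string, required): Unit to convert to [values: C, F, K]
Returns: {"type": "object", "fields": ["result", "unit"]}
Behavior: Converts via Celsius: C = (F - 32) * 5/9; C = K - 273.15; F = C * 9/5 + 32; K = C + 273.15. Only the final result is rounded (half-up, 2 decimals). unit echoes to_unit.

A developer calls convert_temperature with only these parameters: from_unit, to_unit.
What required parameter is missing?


Required parameters: value, from_unit, to_unit
Provided: from_unit, to_unit
Missing: value
value


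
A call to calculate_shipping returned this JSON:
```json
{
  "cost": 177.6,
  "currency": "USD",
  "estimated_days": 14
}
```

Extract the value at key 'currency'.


USD


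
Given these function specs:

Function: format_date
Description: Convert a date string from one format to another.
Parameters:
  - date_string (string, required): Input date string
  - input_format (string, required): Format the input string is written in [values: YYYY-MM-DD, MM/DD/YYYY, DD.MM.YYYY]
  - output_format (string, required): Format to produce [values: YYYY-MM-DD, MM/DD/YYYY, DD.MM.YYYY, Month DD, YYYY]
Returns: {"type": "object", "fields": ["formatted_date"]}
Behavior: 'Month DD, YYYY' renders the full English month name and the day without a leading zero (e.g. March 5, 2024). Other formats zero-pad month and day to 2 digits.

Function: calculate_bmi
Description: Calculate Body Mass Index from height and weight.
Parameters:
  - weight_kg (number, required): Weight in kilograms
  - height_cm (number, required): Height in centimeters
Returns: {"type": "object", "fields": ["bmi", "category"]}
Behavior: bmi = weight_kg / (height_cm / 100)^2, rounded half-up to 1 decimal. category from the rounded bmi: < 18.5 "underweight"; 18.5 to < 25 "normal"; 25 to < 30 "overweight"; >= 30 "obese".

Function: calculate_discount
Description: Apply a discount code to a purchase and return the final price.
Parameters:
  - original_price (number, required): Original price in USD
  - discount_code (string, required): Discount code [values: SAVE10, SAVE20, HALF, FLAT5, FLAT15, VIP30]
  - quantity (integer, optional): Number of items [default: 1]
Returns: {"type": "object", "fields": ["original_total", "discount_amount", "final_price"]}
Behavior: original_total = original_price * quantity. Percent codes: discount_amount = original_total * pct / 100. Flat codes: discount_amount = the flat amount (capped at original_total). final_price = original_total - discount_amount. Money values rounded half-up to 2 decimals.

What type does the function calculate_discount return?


The calculate_discount spec declares Returns: {"type": "object", "fields": ["original_total", "discount_amount", "final_price"]}
Type:
object


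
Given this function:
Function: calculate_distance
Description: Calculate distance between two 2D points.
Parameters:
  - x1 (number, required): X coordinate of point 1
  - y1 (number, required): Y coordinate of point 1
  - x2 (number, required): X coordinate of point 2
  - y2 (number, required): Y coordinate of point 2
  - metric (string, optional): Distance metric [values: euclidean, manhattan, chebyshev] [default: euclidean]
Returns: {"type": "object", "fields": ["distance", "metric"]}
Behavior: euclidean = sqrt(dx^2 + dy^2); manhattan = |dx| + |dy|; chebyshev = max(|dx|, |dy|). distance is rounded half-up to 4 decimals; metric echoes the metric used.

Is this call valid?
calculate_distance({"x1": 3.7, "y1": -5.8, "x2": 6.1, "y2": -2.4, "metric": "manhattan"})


Checking all required parameters present and types match... All valid.
Valid


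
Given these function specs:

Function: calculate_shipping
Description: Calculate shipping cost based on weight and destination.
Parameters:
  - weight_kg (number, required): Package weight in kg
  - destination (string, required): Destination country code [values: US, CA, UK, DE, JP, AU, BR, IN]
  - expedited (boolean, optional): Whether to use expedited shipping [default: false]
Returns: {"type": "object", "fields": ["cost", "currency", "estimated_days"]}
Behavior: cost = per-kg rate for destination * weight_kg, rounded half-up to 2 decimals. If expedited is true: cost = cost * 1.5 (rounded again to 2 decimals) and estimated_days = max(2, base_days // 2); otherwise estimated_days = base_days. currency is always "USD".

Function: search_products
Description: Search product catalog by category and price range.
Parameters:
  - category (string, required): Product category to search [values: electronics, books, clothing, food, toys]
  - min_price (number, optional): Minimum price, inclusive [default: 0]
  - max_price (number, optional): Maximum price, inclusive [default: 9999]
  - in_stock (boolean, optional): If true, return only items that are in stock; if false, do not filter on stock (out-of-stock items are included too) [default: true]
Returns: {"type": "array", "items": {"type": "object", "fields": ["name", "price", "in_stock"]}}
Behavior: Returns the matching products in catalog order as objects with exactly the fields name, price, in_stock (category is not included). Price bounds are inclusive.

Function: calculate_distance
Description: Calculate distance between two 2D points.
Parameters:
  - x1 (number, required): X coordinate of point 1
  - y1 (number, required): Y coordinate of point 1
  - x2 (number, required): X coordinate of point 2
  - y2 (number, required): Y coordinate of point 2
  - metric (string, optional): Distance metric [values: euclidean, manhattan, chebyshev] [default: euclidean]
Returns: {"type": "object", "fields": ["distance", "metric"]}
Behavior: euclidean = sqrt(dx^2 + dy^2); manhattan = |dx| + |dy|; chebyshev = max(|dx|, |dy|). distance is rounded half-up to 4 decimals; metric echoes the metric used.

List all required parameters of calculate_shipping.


Parameters of calculate_shipping and their required/optional flag:
  weight_kg: required
  destination: required
  expedited: optional
destination, weight_kg
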